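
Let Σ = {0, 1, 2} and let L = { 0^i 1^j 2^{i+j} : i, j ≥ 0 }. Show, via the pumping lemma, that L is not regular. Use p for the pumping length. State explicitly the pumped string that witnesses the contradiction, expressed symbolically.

0^{p+k} 1^p 2^{2p}

Assume L is regular. Let p be the pumping length given by the pumping lemma.
Take w = 0^p 1^p 2^{2p} ∈ L (with i=j=p, i+j=2p), |w| = 4p ≥ p.
Write w = xyz as guaranteed by the lemma, with |xy| ≤ p and |y| ≥ 1.
The first p characters of w are 0's, so xy (and hence y) consists only of 0's. Write y = 0^k, 1 ≤ k ≤ p.
Consider xy^2z = 0^{p+k} 1^p 2^{2p}. Now the 0- and 1-counts sum to 2p+k, but the 2-count is 2p ≠ 2p+k. So xy^2z ∉ L.
This is a contradiction; hence L is not regular.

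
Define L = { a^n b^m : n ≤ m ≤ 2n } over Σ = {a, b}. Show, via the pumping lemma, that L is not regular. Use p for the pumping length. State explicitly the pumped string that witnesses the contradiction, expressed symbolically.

a^{p+k} b^p

Suppose for contradiction that L is regular, and let p be the pumping length.
Take w = a^p b^p ∈ L (since p ≤ p ≤ 2p), with |w| = 2p ≥ p.
Write w = xyz as guaranteed by the lemma, with |xy| ≤ p and |y| > 0.
The first p characters of w are a's, so xy (and hence y) consists only of a's. Write y = a^k, 1 ≤ k ≤ p.
Pump with i = 2: xy^2z = a^{p+k} b^p. Now n = p+k > p = m, so the condition n ≤ m fails. Thus xy^2z ∉ L.
This contradicts the pumping lemma, so L is not regular.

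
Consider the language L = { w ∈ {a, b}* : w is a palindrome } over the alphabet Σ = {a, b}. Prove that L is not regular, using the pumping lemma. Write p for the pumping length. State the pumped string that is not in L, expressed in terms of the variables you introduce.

a^{p+k} b a^p

Assume L is regular. Let p be the pumping length given by the pumping lemma.
Take w = a^p b a^p, a palindrome of length 2p+1 ≥ p.
Write w = xyz as guaranteed by the lemma, with |xy| ≤ p and |y| > 0.
Because |xy| ≤ p and w begins with p copies of a, we have y = a^k with 1 ≤ k ≤ p.
Pump with i = 2: xy^2z = a^{p+k} b a^p. Its reverse is a^p b a^{p+k}, which differs from xy^2z since k ≥ 1. So xy^2z is not a palindrome and xy^2z ∉ L.
Contradiction. Therefore L is not regular.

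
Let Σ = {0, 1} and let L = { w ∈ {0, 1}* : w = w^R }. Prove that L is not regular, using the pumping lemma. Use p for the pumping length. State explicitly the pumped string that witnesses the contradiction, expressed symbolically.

Toward a contradiction, assume L is regular with pumping length p.
Take w = 0^p 1 0^p, a palindrome of length 2p+1 ≥ p.
The pumping lemma gives a decomposition w = xyz where |xy| ≤ p and y is nonempty.
Since the first p symbols of w are all 0's and |xy| ≤ p, y lies entirely in the leading 0-block: y = 0^k for some k with 1 ≤ k ≤ p.
Pump with i = 2: xy^2z = 0^{p+k} 1 0^p. Its reverse is 0^p 1 0^{p+k}, which differs from xy^2z since k ≥ 1. So xy^2z is not a palindrome and xy^2z ∉ L.
This contradicts the pumping lemma, so L is not regular.

0^{p+k} 1 0^p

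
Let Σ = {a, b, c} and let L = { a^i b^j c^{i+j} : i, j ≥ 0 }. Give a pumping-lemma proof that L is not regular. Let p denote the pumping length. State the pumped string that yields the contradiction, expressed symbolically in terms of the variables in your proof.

a^{p+k} b^p c^{2p}

Assume L is regular. Let p be the pumping length given by the pumping lemma.
Take w = a^p b^p c^{2p} ∈ L (with i=j=p, i+j=2p), |w| = 4p ≥ p.
By the pumping lemma, w = xyz with |xy| ≤ p and |y| ≥ 1.
The first p characters of w are a's, so xy (and hence y) consists only of a's. Write y = a^k, 1 ≤ k ≤ p.
Consider xy^2z = a^{p+k} b^p c^{2p}. Now the a- and b-counts sum to 2p+k, but the c-count is 2p ≠ 2p+k. So xy^2z ∉ L.
This contradicts the pumping lemma, so L is not regular.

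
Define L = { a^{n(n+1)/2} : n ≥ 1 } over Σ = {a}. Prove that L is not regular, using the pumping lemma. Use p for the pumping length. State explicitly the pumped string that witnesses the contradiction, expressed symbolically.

a^{p(p+1)/2+k}

Toward a contradiction, assume L is regular with pumping length p.
Take w = a^{p(p+1)/2} ∈ L with |w| = p(p+1)/2 ≥ p.
Write w = xyz as guaranteed by the lemma, with |xy| ≤ p and |y| > 0.
Then y = a^k for some k with 1 ≤ k ≤ p.
Pump with i = 2: xy^2z = a^{p(p+1)/2+k}. Since 1 ≤ k ≤ p, p(p+1)/2 < p(p+1)/2+k ≤ p(p+1)/2+p < (p+1)(p+2)/2, so p(p+1)/2+k is strictly between consecutive triangular numbers. So xy^2z ∉ L.
This is a contradiction; hence L is not regular.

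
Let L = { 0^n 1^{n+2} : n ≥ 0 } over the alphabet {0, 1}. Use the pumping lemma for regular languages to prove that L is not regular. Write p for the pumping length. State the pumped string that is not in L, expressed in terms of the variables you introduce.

Suppose for contradiction that L is regular, and let p be the pumping length.
Let w = 0^p 1^{p+2} ∈ L; note |w| = 2p+2 ≥ p.
The pumping lemma gives a decomposition w = xyz where |xy| ≤ p and y is nonempty.
The first p characters of w are 0's, so xy (and hence y) consists only of 0's. Write y = 0^k, 1 ≤ k ≤ p.
Pump with i = 2: xy^2z = 0^{p+k} 1^{p+2}. For this to lie in L we would need p+2 = (p+k)+2, which forces k = 0. But k ≥ 1, so xy^2z ∉ L.
Contradiction. Therefore L is not regular.

0^{p+k} 1^{p+2}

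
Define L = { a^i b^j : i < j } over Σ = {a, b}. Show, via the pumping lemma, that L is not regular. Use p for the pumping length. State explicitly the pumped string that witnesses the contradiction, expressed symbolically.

a^{p+k} b^{p+1}

Suppose for contradiction that L is regular, and let p be the pumping length.
Choose w = a^p b^{p+1} ∈ L, with |w| = 2p+1 ≥ p.
By the pumping lemma, w = xyz with |xy| ≤ p and y is nonempty.
Since the first p symbols of w are all a's and |xy| ≤ p, y lies entirely in the leading a-block: y = a^k for some k with 1 ≤ k ≤ p.
Consider xy^2z = a^{p+k} b^{p+1}. Since k ≥ 1, the a-count p+k is at least p+1, so i < j fails; thus xy^2z ∉ L.
Contradiction. Therefore L is not regular.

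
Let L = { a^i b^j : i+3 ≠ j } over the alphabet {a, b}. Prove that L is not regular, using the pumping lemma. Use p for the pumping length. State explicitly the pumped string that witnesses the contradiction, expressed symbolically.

a^{p+p!} b^{p+p!+3}

Assume L is regular; let p be its pumping constant.
Choose w = a^p b^{p+p!+3}. Since p ≠ (p+p!+3)-3 = p+p!, w ∈ L; and |w| ≥ p.
The pumping lemma gives a decomposition w = xyz where |xy| ≤ p and |y| ≥ 1.
The first p characters of w are a's, so xy (and hence y) consists only of a's. Write y = a^k, 1 ≤ k ≤ p.
Since 1 ≤ k ≤ p, k divides p!; set t = 1 + p!/k. Then xy^t z has p + (p!/k)·k = p + p! copies of a. Now the a-count is p+p! and (b-count)-3 = (p+p!+3)-3 = p+p!, so i+3 ≠ j fails. So xy^t z = a^{p+p!} b^{p+p!+3} ∉ L.
This is a contradiction; hence L is not regular.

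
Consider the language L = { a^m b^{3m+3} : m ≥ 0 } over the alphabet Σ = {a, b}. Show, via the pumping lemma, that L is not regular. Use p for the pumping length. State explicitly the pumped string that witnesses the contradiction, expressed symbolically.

Suppose for contradiction that L is regular, and let p be the pumping length.
Choose w = a^p b^{3p+3}, which is in L with |w| = 4p+3 ≥ p.
Write w = xyz as guaranteed by the lemma, with |xy| ≤ p and |y| > 0.
Since the first p symbols of w are all a's and |xy| ≤ p, y lies entirely in the leading a-block: y = a^k for some k with 1 ≤ k ≤ p.
Pump with i = 2: xy^2z = a^{p+k} b^{3p+3}. For this to lie in L we would need 3p+3 = 3(p+k)+3, which forces k = 0. But k ≥ 1, so xy^2z ∉ L.
This is a contradiction; hence L is not regular.

a^{p+k} b^{3p+3}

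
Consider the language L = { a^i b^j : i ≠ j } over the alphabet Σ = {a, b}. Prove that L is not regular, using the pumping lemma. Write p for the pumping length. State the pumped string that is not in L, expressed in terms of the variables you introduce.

Assume L is regular; let p be its pumping constant.
Choose w = a^p b^{p+p!}. Since p ≠ p+p!, w ∈ L; and |w| ≥ p.
Write w = xyz as guaranteed by the lemma, with |xy| ≤ p and |y| > 0.
Because |xy| ≤ p and w begins with p copies of a, we have y = a^k with 1 ≤ k ≤ p.
Since 1 ≤ k ≤ p, k divides p!; set t = 1 + p!/k. Then xy^t z has p + (p!/k)·k = p + p! copies of a. Now the a-count equals the b-count, so i ≠ j fails. So xy^t z = a^{p+p!} b^{p+p!} ∉ L.
This is a contradiction; hence L is not regular.

a^{p+p!} b^{p+p!}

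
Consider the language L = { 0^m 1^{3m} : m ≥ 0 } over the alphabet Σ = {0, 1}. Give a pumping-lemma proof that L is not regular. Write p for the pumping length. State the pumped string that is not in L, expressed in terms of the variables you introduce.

0^{p+k} 1^{3p}

Assume L is regular; let p be its pumping constant.
Take w = 0^p 1^{3p}. Then w ∈ L and |w| = 4p ≥ p.
Write w = xyz as guaranteed by the lemma, with |xy| ≤ p and |y| > 0.
Since the first p symbols of w are all 0's and |xy| ≤ p, y lies entirely in the leading 0-block: y = 0^k for some k with 1 ≤ k ≤ p.
Pump with i = 2: xy^2z = 0^{p+k} 1^{3p}. For this to lie in L we would need 3p = 3(p+k), which forces k = 0. But k ≥ 1, so xy^2z ∉ L.
This contradicts the pumping lemma, so L is not regular.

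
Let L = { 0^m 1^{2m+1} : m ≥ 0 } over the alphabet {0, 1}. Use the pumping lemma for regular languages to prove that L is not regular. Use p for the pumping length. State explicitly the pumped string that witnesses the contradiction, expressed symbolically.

0^{p+k} 1^{2p+1}

Assume L is regular; let p be its pumping constant.
Take w = 0^p 1^{2p+1}. Then w ∈ L and |w| = 3p+1 ≥ p.
The pumping lemma gives a decomposition w = xyz where |xy| ≤ p and |y| > 0.
Because |xy| ≤ p and w begins with p copies of 0, we have y = 0^k with 1 ≤ k ≤ p.
Pump with i = 2: xy^2z = 0^{p+k} 1^{2p+1}. For this to lie in L we would need 2p+1 = 2(p+k)+1, which forces k = 0. But k ≥ 1, so xy^2z ∉ L.
This is a contradiction; hence L is not regular.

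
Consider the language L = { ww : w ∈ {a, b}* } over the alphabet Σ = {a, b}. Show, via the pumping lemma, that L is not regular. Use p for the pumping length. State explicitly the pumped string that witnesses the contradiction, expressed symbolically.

a^{p+k} b^p a^p b^p

Assume L is regular; let p be its pumping constant.
Take w = a^p b^p a^p b^p = uu where u = a^pb^p; then w ∈ L and |w| = 4p ≥ p.
By the pumping lemma, w = xyz with |xy| ≤ p and |y| > 0.
Because |xy| ≤ p and w begins with p copies of a, we have y = a^k with 1 ≤ k ≤ p.
Pump with i = 2: xy^2z = a^{p+k} b^p a^p b^p, of length 4p+k. Suppose this equals vv. The string starts with a and ends with b, so v does too; thus the boundary between the two copies of v is a b→a transition. There is exactly one such transition, at position 2p+k, so |v| = 2p+k and |vv| = 4p+2k ≠ 4p+k since k ≥ 1. So xy^2z ∉ L.
This contradicts the pumping lemma, so L is not regular.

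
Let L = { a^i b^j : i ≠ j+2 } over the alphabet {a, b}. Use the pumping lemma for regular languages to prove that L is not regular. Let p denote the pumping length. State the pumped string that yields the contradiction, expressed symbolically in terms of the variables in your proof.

a^{p+p!} b^{p+p!-2}

Suppose for contradiction that L is regular, and let p be the pumping length.
Choose w = a^p b^{p+p!-2}. Since p ≠ (p+p!-2)+2 = p+p!, w ∈ L; and |w| ≥ p.
The pumping lemma gives a decomposition w = xyz where |xy| ≤ p and y is nonempty.
Because |xy| ≤ p and w begins with p copies of a, we have y = a^k with 1 ≤ k ≤ p.
Since 1 ≤ k ≤ p, k divides p!; set t = 1 + p!/k. Then xy^t z has p + (p!/k)·k = p + p! copies of a. Now the a-count is p+p! and (b-count)+2 = (p+p!-2)+2 = p+p!, so i ≠ j+2 fails. So xy^t z = a^{p+p!} b^{p+p!-2} ∉ L.
Contradiction. Therefore L is not regular.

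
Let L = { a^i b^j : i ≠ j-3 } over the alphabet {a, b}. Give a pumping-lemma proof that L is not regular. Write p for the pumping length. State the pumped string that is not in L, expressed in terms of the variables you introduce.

a^{p+p!} b^{p+p!+3}

Toward a contradiction, assume L is regular with pumping length p.
Choose w = a^p b^{p+p!+3}. Since p ≠ (p+p!+3)-3 = p+p!, w ∈ L; and |w| ≥ p.
By the pumping lemma, w = xyz with |xy| ≤ p and |y| > 0.
Since the first p symbols of w are all a's and |xy| ≤ p, y lies entirely in the leading a-block: y = a^k for some k with 1 ≤ k ≤ p.
Since 1 ≤ k ≤ p, k divides p!; set t = 1 + p!/k. Then xy^t z has p + (p!/k)·k = p + p! copies of a. Now the a-count is p+p! and (b-count)-3 = (p+p!+3)-3 = p+p!, so i ≠ j-3 fails. So xy^t z = a^{p+p!} b^{p+p!+3} ∉ L.
This is a contradiction; hence L is not regular.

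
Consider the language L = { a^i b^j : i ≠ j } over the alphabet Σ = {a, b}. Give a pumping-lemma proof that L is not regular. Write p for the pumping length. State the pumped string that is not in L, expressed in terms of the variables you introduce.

a^{p+p!} b^{p+p!}

Assume L is regular; let p be its pumping constant.
Choose w = a^p b^{p+p!}. Since p ≠ p+p!, w ∈ L; and |w| ≥ p.
By the pumping lemma, w = xyz with |xy| ≤ p and |y| ≥ 1.
Because |xy| ≤ p and w begins with p copies of a, we have y = a^k with 1 ≤ k ≤ p.
Since 1 ≤ k ≤ p, k divides p!; set t = 1 + p!/k. Then xy^t z has p + (p!/k)·k = p + p! copies of a. Now the a-count equals the b-count, so i ≠ j fails. So xy^t z = a^{p+p!} b^{p+p!} ∉ L.
This contradicts the pumping lemma, so L is not regular.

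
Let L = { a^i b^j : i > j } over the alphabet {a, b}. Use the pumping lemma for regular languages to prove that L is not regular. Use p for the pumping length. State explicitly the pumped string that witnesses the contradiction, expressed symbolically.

a^{p+1-k} b^p

Assume L is regular. Let p be the pumping length given by the pumping lemma.
Choose w = a^{p+1} b^p ∈ L, with |w| = 2p+1 ≥ p.
Write w = xyz as guaranteed by the lemma, with |xy| ≤ p and y is nonempty.
Since the first p symbols of w are all a's and |xy| ≤ p, y lies entirely in the leading a-block: y = a^k for some k with 1 ≤ k ≤ p.
Consider xy^0z = xz = a^{p+1-k} b^p. Since k ≥ 1, the a-count p+1-k is at most p, so i > j fails; thus xz ∉ L.
This contradicts the pumping lemma, so L is not regular.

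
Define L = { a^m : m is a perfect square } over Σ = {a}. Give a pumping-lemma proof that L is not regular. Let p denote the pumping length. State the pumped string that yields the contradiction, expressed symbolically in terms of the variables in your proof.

a^{p²+k}

Toward a contradiction, assume L is regular with pumping length p.
Take w = a^{p²} ∈ L with |w| = p² ≥ p.
Write w = xyz as guaranteed by the lemma, with |xy| ≤ p and |y| > 0.
Then y = a^k for some k with 1 ≤ k ≤ p.
Pump with i = 2: xy^2z = a^{p²+k}. Since 1 ≤ k ≤ p, p² < p²+k ≤ p²+p < (p+1)², so p²+k lies strictly between consecutive squares and is not a perfect square. So xy^2z ∉ L.
This is a contradiction; hence L is not regular.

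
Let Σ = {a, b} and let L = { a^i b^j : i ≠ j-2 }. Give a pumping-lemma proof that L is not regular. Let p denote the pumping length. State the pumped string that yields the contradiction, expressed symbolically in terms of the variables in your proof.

a^{p+p!} b^{p+p!+2}

Assume L is regular. Let p be the pumping length given by the pumping lemma.
Choose w = a^p b^{p+p!+2}. Since p ≠ (p+p!+2)-2 = p+p!, w ∈ L; and |w| ≥ p.
By the pumping lemma, w = xyz with |xy| ≤ p and |y| ≥ 1.
The first p characters of w are a's, so xy (and hence y) consists only of a's. Write y = a^k, 1 ≤ k ≤ p.
Since 1 ≤ k ≤ p, k divides p!; set t = 1 + p!/k. Then xy^t z has p + (p!/k)·k = p + p! copies of a. Now the a-count is p+p! and (b-count)-2 = (p+p!+2)-2 = p+p!, so i ≠ j-2 fails. So xy^t z = a^{p+p!} b^{p+p!+2} ∉ L.
This is a contradiction; hence L is not regular.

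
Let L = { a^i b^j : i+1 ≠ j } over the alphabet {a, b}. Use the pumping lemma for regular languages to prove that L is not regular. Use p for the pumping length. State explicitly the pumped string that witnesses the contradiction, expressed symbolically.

Suppose for contradiction that L is regular, and let p be the pumping length.
Choose w = a^p b^{p+p!+1}. Since p ≠ (p+p!+1)-1 = p+p!, w ∈ L; and |w| ≥ p.
Write w = xyz as guaranteed by the lemma, with |xy| ≤ p and y is nonempty.
The first p characters of w are a's, so xy (and hence y) consists only of a's. Write y = a^k, 1 ≤ k ≤ p.
Since 1 ≤ k ≤ p, k divides p!; set t = 1 + p!/k. Then xy^t z has p + (p!/k)·k = p + p! copies of a. Now the a-count is p+p! and (b-count)-1 = (p+p!+1)-1 = p+p!, so i+1 ≠ j fails. So xy^t z = a^{p+p!} b^{p+p!+1} ∉ L.
This contradicts the pumping lemma, so L is not regular.

a^{p+p!} b^{p+p!+1}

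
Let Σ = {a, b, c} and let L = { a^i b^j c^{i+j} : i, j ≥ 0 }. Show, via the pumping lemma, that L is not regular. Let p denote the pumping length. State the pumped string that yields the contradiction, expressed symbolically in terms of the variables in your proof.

a^{p+k} b^p c^{2p}

Assume L is regular; let p be its pumping constant.
Take w = a^p b^p c^{2p} ∈ L (with i=j=p, i+j=2p), |w| = 4p ≥ p.
By the pumping lemma, w = xyz with |xy| ≤ p and |y| > 0.
The first p characters of w are a's, so xy (and hence y) consists only of a's. Write y = a^k, 1 ≤ k ≤ p.
Consider xy^2z = a^{p+k} b^p c^{2p}. Now the a- and b-counts sum to 2p+k, but the c-count is 2p ≠ 2p+k. So xy^2z ∉ L.
Contradiction. Therefore L is not regular.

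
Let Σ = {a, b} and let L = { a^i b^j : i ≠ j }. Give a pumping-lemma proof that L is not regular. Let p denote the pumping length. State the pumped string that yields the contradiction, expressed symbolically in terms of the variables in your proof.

Toward a contradiction, assume L is regular with pumping length p.
Choose w = a^p b^{p+p!}. Since p ≠ p+p!, w ∈ L; and |w| ≥ p.
The pumping lemma gives a decomposition w = xyz where |xy| ≤ p and |y| > 0.
Because |xy| ≤ p and w begins with p copies of a, we have y = a^k with 1 ≤ k ≤ p.
Since 1 ≤ k ≤ p, k divides p!; set t = 1 + p!/k. Then xy^t z has p + (p!/k)·k = p + p! copies of a. Now the a-count equals the b-count, so i ≠ j fails. So xy^t z = a^{p+p!} b^{p+p!} ∉ L.
This contradicts the pumping lemma, so L is not regular.

a^{p+p!} b^{p+p!}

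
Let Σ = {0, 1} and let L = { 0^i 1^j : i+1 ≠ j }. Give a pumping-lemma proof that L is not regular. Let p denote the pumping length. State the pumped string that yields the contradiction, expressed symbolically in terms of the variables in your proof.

Suppose for contradiction that L is regular, and let p be the pumping length.
Choose w = 0^p 1^{p+p!+1}. Since p ≠ (p+p!+1)-1 = p+p!, w ∈ L; and |w| ≥ p.
By the pumping lemma, w = xyz with |xy| ≤ p and y is nonempty.
Since the first p symbols of w are all 0's and |xy| ≤ p, y lies entirely in the leading 0-block: y = 0^k for some k with 1 ≤ k ≤ p.
Since 1 ≤ k ≤ p, k divides p!; set t = 1 + p!/k. Then xy^t z has p + (p!/k)·k = p + p! copies of 0. Now the 0-count is p+p! and (1-count)-1 = (p+p!+1)-1 = p+p!, so i+1 ≠ j fails. So xy^t z = 0^{p+p!} 1^{p+p!+1} ∉ L.
This is a contradiction; hence L is not regular.

0^{p+p!} 1^{p+p!+1}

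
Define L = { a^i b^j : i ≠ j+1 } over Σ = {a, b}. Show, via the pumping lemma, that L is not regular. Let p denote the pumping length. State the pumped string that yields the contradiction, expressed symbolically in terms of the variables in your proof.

Assume L is regular. Let p be the pumping length given by the pumping lemma.
Choose w = a^p b^{p+p!-1}. Since p ≠ (p+p!-1)+1 = p+p!, w ∈ L; and |w| ≥ p.
By the pumping lemma, w = xyz with |xy| ≤ p and y is nonempty.
The first p characters of w are a's, so xy (and hence y) consists only of a's. Write y = a^k, 1 ≤ k ≤ p.
Since 1 ≤ k ≤ p, k divides p!; set t = 1 + p!/k. Then xy^t z has p + (p!/k)·k = p + p! copies of a. Now the a-count is p+p! and (b-count)+1 = (p+p!-1)+1 = p+p!, so i ≠ j+1 fails. So xy^t z = a^{p+p!} b^{p+p!-1} ∉ L.
This contradicts the pumping lemma, so L is not regular.

a^{p+p!} b^{p+p!-1}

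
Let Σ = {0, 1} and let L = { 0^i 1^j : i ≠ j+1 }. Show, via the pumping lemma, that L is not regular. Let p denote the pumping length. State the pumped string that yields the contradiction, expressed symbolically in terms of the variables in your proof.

0^{p+p!} 1^{p+p!-1}

Assume L is regular; let p be its pumping constant.
Choose w = 0^p 1^{p+p!-1}. Since p ≠ (p+p!-1)+1 = p+p!, w ∈ L; and |w| ≥ p.
The pumping lemma gives a decomposition w = xyz where |xy| ≤ p and |y| ≥ 1.
Since the first p symbols of w are all 0's and |xy| ≤ p, y lies entirely in the leading 0-block: y = 0^k for some k with 1 ≤ k ≤ p.
Since 1 ≤ k ≤ p, k divides p!; set t = 1 + p!/k. Then xy^t z has p + (p!/k)·k = p + p! copies of 0. Now the 0-count is p+p! and (1-count)+1 = (p+p!-1)+1 = p+p!, so i ≠ j+1 fails. So xy^t z = 0^{p+p!} 1^{p+p!-1} ∉ L.
Contradiction. Therefore L is not regular.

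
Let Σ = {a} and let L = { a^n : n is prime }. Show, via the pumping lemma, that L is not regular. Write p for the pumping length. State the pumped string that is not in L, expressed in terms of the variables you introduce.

a^{q(1+k)}

Suppose for contradiction that L is regular, and let p be the pumping length.
Let q be a prime with q ≥ p+2 (infinitely many primes exist), and take w = a^q ∈ L with |w| = q ≥ p.
The pumping lemma gives a decomposition w = xyz where |xy| ≤ p and |y| ≥ 1.
Then y = a^k for some k with 1 ≤ k ≤ p.
Since 1 ≤ k ≤ p, |xz| = q-k. Pump with i = q+1: |xy^{q+1}z| = (q-k)+(q+1)k = q+qk = q(1+k), which is composite (both factors ≥ 2). So xy^{q+1}z = a^{q(1+k)} ∉ L.
This is a contradiction; hence L is not regular.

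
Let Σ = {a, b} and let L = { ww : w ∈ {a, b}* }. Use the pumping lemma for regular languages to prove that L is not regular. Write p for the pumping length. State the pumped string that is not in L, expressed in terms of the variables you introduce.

a^{p+k} b^p a^p b^p

Assume L is regular. Let p be the pumping length given by the pumping lemma.
Take w = a^p b^p a^p b^p = uu where u = a^pb^p; then w ∈ L and |w| = 4p ≥ p.
Write w = xyz as guaranteed by the lemma, with |xy| ≤ p and |y| > 0.
The first p characters of w are a's, so xy (and hence y) consists only of a's. Write y = a^k, 1 ≤ k ≤ p.
Pump with i = 2: xy^2z = a^{p+k} b^p a^p b^p, of length 4p+k. Suppose this equals vv. The string starts with a and ends with b, so v does too; thus the boundary between the two copies of v is a b→a transition. There is exactly one such transition, at position 2p+k, so |v| = 2p+k and |vv| = 4p+2k ≠ 4p+k since k ≥ 1. So xy^2z ∉ L.
This contradicts the pumping lemma, so L is not regular.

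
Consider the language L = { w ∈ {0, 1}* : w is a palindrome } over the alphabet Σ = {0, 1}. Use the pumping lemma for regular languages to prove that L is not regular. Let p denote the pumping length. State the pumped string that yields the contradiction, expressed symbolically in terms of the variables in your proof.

0^{p+k} 1 0^p

Assume L is regular. Let p be the pumping length given by the pumping lemma.
Take w = 0^p 1 0^p, a palindrome of length 2p+1 ≥ p.
Write w = xyz as guaranteed by the lemma, with |xy| ≤ p and |y| ≥ 1.
Because |xy| ≤ p and w begins with p copies of 0, we have y = 0^k with 1 ≤ k ≤ p.
Pump with i = 2: xy^2z = 0^{p+k} 1 0^p. Its reverse is 0^p 1 0^{p+k}, which differs from xy^2z since k ≥ 1. So xy^2z is not a palindrome and xy^2z ∉ L.
Contradiction. Therefore L is not regular.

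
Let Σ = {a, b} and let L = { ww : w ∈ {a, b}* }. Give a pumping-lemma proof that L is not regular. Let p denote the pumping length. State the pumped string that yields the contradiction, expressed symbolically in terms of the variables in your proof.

a^{p+k} b^p a^p b^p

Toward a contradiction, assume L is regular with pumping length p.
Take w = a^p b^p a^p b^p = uu where u = a^pb^p; then w ∈ L and |w| = 4p ≥ p.
Write w = xyz as guaranteed by the lemma, with |xy| ≤ p and y is nonempty.
Because |xy| ≤ p and w begins with p copies of a, we have y = a^k with 1 ≤ k ≤ p.
Pump with i = 2: xy^2z = a^{p+k} b^p a^p b^p, of length 4p+k. Suppose this equals vv. The string starts with a and ends with b, so v does too; thus the boundary between the two copies of v is a b→a transition. There is exactly one such transition, at position 2p+k, so |v| = 2p+k and |vv| = 4p+2k ≠ 4p+k since k ≥ 1. So xy^2z ∉ L.
Contradiction. Therefore L is not regular.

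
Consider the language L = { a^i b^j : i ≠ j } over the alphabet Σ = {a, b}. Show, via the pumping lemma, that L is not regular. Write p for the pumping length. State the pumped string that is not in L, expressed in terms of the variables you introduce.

a^{p+p!} b^{p+p!}

Assume L is regular; let p be its pumping constant.
Choose w = a^p b^{p+p!}. Since p ≠ p+p!, w ∈ L; and |w| ≥ p.
Write w = xyz as guaranteed by the lemma, with |xy| ≤ p and |y| > 0.
Since the first p symbols of w are all a's and |xy| ≤ p, y lies entirely in the leading a-block: y = a^k for some k with 1 ≤ k ≤ p.
Since 1 ≤ k ≤ p, k divides p!; set t = 1 + p!/k. Then xy^t z has p + (p!/k)·k = p + p! copies of a. Now the a-count equals the b-count, so i ≠ j fails. So xy^t z = a^{p+p!} b^{p+p!} ∉ L.
This contradicts the pumping lemma, so L is not regular.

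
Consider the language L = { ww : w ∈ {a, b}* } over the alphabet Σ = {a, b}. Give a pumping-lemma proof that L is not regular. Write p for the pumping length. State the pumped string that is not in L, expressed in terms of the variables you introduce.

a^{p+k} b^p a^p b^p

Assume L is regular; let p be its pumping constant.
Take w = a^p b^p a^p b^p = uu where u = a^pb^p; then w ∈ L and |w| = 4p ≥ p.
The pumping lemma gives a decomposition w = xyz where |xy| ≤ p and y is nonempty.
Since the first p symbols of w are all a's and |xy| ≤ p, y lies entirely in the leading a-block: y = a^k for some k with 1 ≤ k ≤ p.
Pump with i = 2: xy^2z = a^{p+k} b^p a^p b^p, of length 4p+k. Suppose this equals vv. The string starts with a and ends with b, so v does too; thus the boundary between the two copies of v is a b→a transition. There is exactly one such transition, at position 2p+k, so |v| = 2p+k and |vv| = 4p+2k ≠ 4p+k since k ≥ 1. So xy^2z ∉ L.
This contradicts the pumping lemma, so L is not regular.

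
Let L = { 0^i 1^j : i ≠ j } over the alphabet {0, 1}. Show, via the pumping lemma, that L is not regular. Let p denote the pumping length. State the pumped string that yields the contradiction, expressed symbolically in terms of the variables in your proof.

0^{p+p!} 1^{p+p!}

Assume L is regular. Let p be the pumping length given by the pumping lemma.
Choose w = 0^p 1^{p+p!}. Since p ≠ p+p!, w ∈ L; and |w| ≥ p.
By the pumping lemma, w = xyz with |xy| ≤ p and y is nonempty.
Because |xy| ≤ p and w begins with p copies of 0, we have y = 0^k with 1 ≤ k ≤ p.
Since 1 ≤ k ≤ p, k divides p!; set t = 1 + p!/k. Then xy^t z has p + (p!/k)·k = p + p! copies of 0. Now the 0-count equals the 1-count, so i ≠ j fails. So xy^t z = 0^{p+p!} 1^{p+p!} ∉ L.
Contradiction. Therefore L is not regular.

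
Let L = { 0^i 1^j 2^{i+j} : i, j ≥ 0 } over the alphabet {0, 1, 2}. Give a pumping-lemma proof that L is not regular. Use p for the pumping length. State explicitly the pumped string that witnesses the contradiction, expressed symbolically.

Suppose for contradiction that L is regular, and let p be the pumping length.
Take w = 0^p 1^p 2^{2p} ∈ L (with i=j=p, i+j=2p), |w| = 4p ≥ p.
Write w = xyz as guaranteed by the lemma, with |xy| ≤ p and |y| ≥ 1.
Because |xy| ≤ p and w begins with p copies of 0, we have y = 0^k with 1 ≤ k ≤ p.
Consider xy^2z = 0^{p+k} 1^p 2^{2p}. Now the 0- and 1-counts sum to 2p+k, but the 2-count is 2p ≠ 2p+k. So xy^2z ∉ L.
This is a contradiction; hence L is not regular.

0^{p+k} 1^p 2^{2p}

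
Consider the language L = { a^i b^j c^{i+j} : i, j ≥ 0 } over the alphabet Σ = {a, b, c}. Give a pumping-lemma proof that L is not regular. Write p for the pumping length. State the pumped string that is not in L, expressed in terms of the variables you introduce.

Suppose for contradiction that L is regular, and let p be the pumping length.
Take w = a^p b^p c^{2p} ∈ L (with i=j=p, i+j=2p), |w| = 4p ≥ p.
Write w = xyz as guaranteed by the lemma, with |xy| ≤ p and y is nonempty.
Because |xy| ≤ p and w begins with p copies of a, we have y = a^k with 1 ≤ k ≤ p.
Consider xy^2z = a^{p+k} b^p c^{2p}. Now the a- and b-counts sum to 2p+k, but the c-count is 2p ≠ 2p+k. So xy^2z ∉ L.
This contradicts the pumping lemma, so L is not regular.

a^{p+k} b^p c^{2p}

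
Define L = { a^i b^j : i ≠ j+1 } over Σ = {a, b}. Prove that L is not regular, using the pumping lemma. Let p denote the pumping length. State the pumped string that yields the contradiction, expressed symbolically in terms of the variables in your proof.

a^{p+p!} b^{p+p!-1}

Assume L is regular. Let p be the pumping length given by the pumping lemma.
Choose w = a^p b^{p+p!-1}. Since p ≠ (p+p!-1)+1 = p+p!, w ∈ L; and |w| ≥ p.
The pumping lemma gives a decomposition w = xyz where |xy| ≤ p and y is nonempty.
Because |xy| ≤ p and w begins with p copies of a, we have y = a^k with 1 ≤ k ≤ p.
Since 1 ≤ k ≤ p, k divides p!; set t = 1 + p!/k. Then xy^t z has p + (p!/k)·k = p + p! copies of a. Now the a-count is p+p! and (b-count)+1 = (p+p!-1)+1 = p+p!, so i ≠ j+1 fails. So xy^t z = a^{p+p!} b^{p+p!-1} ∉ L.
Contradiction. Therefore L is not regular.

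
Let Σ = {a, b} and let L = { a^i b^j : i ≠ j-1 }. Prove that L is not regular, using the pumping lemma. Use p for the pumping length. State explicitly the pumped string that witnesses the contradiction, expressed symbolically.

Assume L is regular; let p be its pumping constant.
Choose w = a^p b^{p+p!+1}. Since p ≠ (p+p!+1)-1 = p+p!, w ∈ L; and |w| ≥ p.
The pumping lemma gives a decomposition w = xyz where |xy| ≤ p and |y| > 0.
The first p characters of w are a's, so xy (and hence y) consists only of a's. Write y = a^k, 1 ≤ k ≤ p.
Since 1 ≤ k ≤ p, k divides p!; set t = 1 + p!/k. Then xy^t z has p + (p!/k)·k = p + p! copies of a. Now the a-count is p+p! and (b-count)-1 = (p+p!+1)-1 = p+p!, so i ≠ j-1 fails. So xy^t z = a^{p+p!} b^{p+p!+1} ∉ L.
Contradiction. Therefore L is not regular.

a^{p+p!} b^{p+p!+1}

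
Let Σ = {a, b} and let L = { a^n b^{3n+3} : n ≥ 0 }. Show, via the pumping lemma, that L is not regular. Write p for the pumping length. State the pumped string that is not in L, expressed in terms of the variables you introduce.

a^{p+k} b^{3p+3}

Assume L is regular; let p be its pumping constant.
Let w = a^p b^{3p+3} ∈ L; note |w| = 4p+3 ≥ p.
Write w = xyz as guaranteed by the lemma, with |xy| ≤ p and |y| ≥ 1.
The first p characters of w are a's, so xy (and hence y) consists only of a's. Write y = a^k, 1 ≤ k ≤ p.
Pump with i = 2: xy^2z = a^{p+k} b^{3p+3}. For this to lie in L we would need 3p+3 = 3(p+k)+3, which forces k = 0. But k ≥ 1, so xy^2z ∉ L.
This contradicts the pumping lemma, so L is not regular.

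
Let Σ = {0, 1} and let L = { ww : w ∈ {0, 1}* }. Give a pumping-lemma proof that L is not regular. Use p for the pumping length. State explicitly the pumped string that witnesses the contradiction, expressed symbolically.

0^{p+k} 1^p 0^p 1^p

Toward a contradiction, assume L is regular with pumping length p.
Take w = 0^p 1^p 0^p 1^p = uu where u = 0^p1^p; then w ∈ L and |w| = 4p ≥ p.
By the pumping lemma, w = xyz with |xy| ≤ p and |y| ≥ 1.
Since the first p symbols of w are all 0's and |xy| ≤ p, y lies entirely in the leading 0-block: y = 0^k for some k with 1 ≤ k ≤ p.
Pump with i = 2: xy^2z = 0^{p+k} 1^p 0^p 1^p, of length 4p+k. Suppose this equals vv. The string starts with 0 and ends with 1, so v does too; thus the boundary between the two copies of v is a 1→0 transition. There is exactly one such transition, at position 2p+k, so |v| = 2p+k and |vv| = 4p+2k ≠ 4p+k since k ≥ 1. So xy^2z ∉ L.
Contradiction. Therefore L is not regular.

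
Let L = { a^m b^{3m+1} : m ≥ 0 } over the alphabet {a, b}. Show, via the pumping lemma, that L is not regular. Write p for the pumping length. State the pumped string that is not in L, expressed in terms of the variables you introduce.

Assume L is regular; let p be its pumping constant.
Choose w = a^p b^{3p+1}, which is in L with |w| = 4p+1 ≥ p.
The pumping lemma gives a decomposition w = xyz where |xy| ≤ p and |y| ≥ 1.
Since the first p symbols of w are all a's and |xy| ≤ p, y lies entirely in the leading a-block: y = a^k for some k with 1 ≤ k ≤ p.
Pump with i = 2: xy^2z = a^{p+k} b^{3p+1}. For this to lie in L we would need 3p+1 = 3(p+k)+1, which forces k = 0. But k ≥ 1, so xy^2z ∉ L.
This contradicts the pumping lemma, so L is not regular.

a^{p+k} b^{3p+1}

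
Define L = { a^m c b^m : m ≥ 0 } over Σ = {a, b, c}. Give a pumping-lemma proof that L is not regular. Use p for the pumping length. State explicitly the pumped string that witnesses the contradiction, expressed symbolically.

Assume L is regular; let p be its pumping constant.
Take w = a^p c b^p ∈ L with |w| = 2p+1 ≥ p.
The pumping lemma gives a decomposition w = xyz where |xy| ≤ p and |y| > 0.
Since the first p symbols of w are all a's and |xy| ≤ p, y lies entirely in the leading a-block: y = a^k for some k with 1 ≤ k ≤ p.
Pump with i = 2: xy^2z = a^{p+k} c b^p, which would require p+k = p. But k ≥ 1, so xy^2z ∉ L.
Contradiction. Therefore L is not regular.

a^{p+k} c b^p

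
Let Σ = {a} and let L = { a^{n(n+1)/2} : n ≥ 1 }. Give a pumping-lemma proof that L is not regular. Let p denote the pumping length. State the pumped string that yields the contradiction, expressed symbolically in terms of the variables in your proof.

a^{p(p+1)/2+k}

Suppose for contradiction that L is regular, and let p be the pumping length.
Take w = a^{p(p+1)/2} ∈ L with |w| = p(p+1)/2 ≥ p.
Write w = xyz as guaranteed by the lemma, with |xy| ≤ p and |y| > 0.
Then y = a^k for some k with 1 ≤ k ≤ p.
Pump with i = 2: xy^2z = a^{p(p+1)/2+k}. Since 1 ≤ k ≤ p, p(p+1)/2 < p(p+1)/2+k ≤ p(p+1)/2+p < (p+1)(p+2)/2, so p(p+1)/2+k is strictly between consecutive triangular numbers. So xy^2z ∉ L.
This contradicts the pumping lemma, so L is not regular.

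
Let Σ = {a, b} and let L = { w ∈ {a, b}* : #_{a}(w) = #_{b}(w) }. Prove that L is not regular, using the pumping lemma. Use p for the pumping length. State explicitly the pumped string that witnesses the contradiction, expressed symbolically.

Assume L is regular; let p be its pumping constant.
Choose w = a^p b^p ∈ L with |w| = 2p ≥ p.
The pumping lemma gives a decomposition w = xyz where |xy| ≤ p and y is nonempty.
Since the first p symbols of w are all a's and |xy| ≤ p, y lies entirely in the leading a-block: y = a^k for some k with 1 ≤ k ≤ p.
Pump with i = 2: xy^2z = a^{p+k} b^p has p+k occurrences of a but only p of b. Since k ≥ 1 the counts differ, so xy^2z ∉ L.
This is a contradiction; hence L is not regular.

a^{p+k} b^p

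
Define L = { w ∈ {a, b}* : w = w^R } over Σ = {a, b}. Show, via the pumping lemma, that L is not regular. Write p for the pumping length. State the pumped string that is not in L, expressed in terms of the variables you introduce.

Toward a contradiction, assume L is regular with pumping length p.
Take w = a^p b a^p, a palindrome of length 2p+1 ≥ p.
By the pumping lemma, w = xyz with |xy| ≤ p and |y| ≥ 1.
Because |xy| ≤ p and w begins with p copies of a, we have y = a^k with 1 ≤ k ≤ p.
Pump with i = 2: xy^2z = a^{p+k} b a^p. Its reverse is a^p b a^{p+k}, which differs from xy^2z since k ≥ 1. So xy^2z is not a palindrome and xy^2z ∉ L.
This is a contradiction; hence L is not regular.

a^{p+k} b a^p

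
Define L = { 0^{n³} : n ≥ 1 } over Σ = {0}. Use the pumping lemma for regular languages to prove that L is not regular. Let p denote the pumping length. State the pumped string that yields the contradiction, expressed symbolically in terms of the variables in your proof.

0^{p³+k}

Suppose for contradiction that L is regular, and let p be the pumping length.
Take w = 0^{p³} ∈ L with |w| = p³ ≥ p.
By the pumping lemma, w = xyz with |xy| ≤ p and |y| ≥ 1.
Then y = 0^k for some k with 1 ≤ k ≤ p.
Pump with i = 2: xy^2z = 0^{p³+k}. Since 1 ≤ k ≤ p, p³ < p³+k ≤ p³+p < p³+3p²+3p+1 = (p+1)³, so p³+k is not a perfect cube. So xy^2z ∉ L.
This contradicts the pumping lemma, so L is not regular.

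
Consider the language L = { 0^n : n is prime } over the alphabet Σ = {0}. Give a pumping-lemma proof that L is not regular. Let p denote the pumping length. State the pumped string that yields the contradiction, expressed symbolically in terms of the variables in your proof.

Assume L is regular; let p be its pumping constant.
Let q be a prime with q ≥ p+2 (infinitely many primes exist), and take w = 0^q ∈ L with |w| = q ≥ p.
The pumping lemma gives a decomposition w = xyz where |xy| ≤ p and |y| > 0.
Then y = 0^k for some k with 1 ≤ k ≤ p.
Since 1 ≤ k ≤ p, |xz| = q-k. Pump with i = q+1: |xy^{q+1}z| = (q-k)+(q+1)k = q+qk = q(1+k), which is composite (both factors ≥ 2). So xy^{q+1}z = 0^{q(1+k)} ∉ L.
This contradicts the pumping lemma, so L is not regular.

0^{q(1+k)}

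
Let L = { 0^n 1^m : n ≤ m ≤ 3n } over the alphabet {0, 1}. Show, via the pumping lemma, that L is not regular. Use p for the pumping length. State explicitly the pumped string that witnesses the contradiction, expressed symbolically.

Assume L is regular; let p be its pumping constant.
Take w = 0^p 1^p ∈ L (since p ≤ p ≤ 3p), with |w| = 2p ≥ p.
Write w = xyz as guaranteed by the lemma, with |xy| ≤ p and y is nonempty.
Since the first p symbols of w are all 0's and |xy| ≤ p, y lies entirely in the leading 0-block: y = 0^k for some k with 1 ≤ k ≤ p.
Pump with i = 2: xy^2z = 0^{p+k} 1^p. Now n = p+k > p = m, so the condition n ≤ m fails. Thus xy^2z ∉ L.
This contradicts the pumping lemma, so L is not regular.

0^{p+k} 1^p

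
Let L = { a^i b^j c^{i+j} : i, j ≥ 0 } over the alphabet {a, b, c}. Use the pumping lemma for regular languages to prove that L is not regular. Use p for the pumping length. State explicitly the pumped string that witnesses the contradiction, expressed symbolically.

a^{p+k} b^p c^{2p}

Toward a contradiction, assume L is regular with pumping length p.
Take w = a^p b^p c^{2p} ∈ L (with i=j=p, i+j=2p), |w| = 4p ≥ p.
By the pumping lemma, w = xyz with |xy| ≤ p and |y| ≥ 1.
Because |xy| ≤ p and w begins with p copies of a, we have y = a^k with 1 ≤ k ≤ p.
Consider xy^2z = a^{p+k} b^p c^{2p}. Now the a- and b-counts sum to 2p+k, but the c-count is 2p ≠ 2p+k. So xy^2z ∉ L.
This contradicts the pumping lemma, so L is not regular.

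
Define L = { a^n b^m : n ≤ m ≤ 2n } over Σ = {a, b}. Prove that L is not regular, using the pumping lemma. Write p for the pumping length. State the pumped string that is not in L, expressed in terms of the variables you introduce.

a^{p+k} b^p

Assume L is regular; let p be its pumping constant.
Take w = a^p b^p ∈ L (since p ≤ p ≤ 2p), with |w| = 2p ≥ p.
By the pumping lemma, w = xyz with |xy| ≤ p and |y| ≥ 1.
Since the first p symbols of w are all a's and |xy| ≤ p, y lies entirely in the leading a-block: y = a^k for some k with 1 ≤ k ≤ p.
Pump with i = 2: xy^2z = a^{p+k} b^p. Now n = p+k > p = m, so the condition n ≤ m fails. Thus xy^2z ∉ L.
This is a contradiction; hence L is not regular.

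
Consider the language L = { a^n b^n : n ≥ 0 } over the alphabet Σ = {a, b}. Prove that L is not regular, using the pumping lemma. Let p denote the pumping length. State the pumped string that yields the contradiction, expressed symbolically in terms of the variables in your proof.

Assume L is regular; let p be its pumping constant.
Choose w = a^p b^p, which is in L with |w| = 2p ≥ p.
By the pumping lemma, w = xyz with |xy| ≤ p and y is nonempty.
Because |xy| ≤ p and w begins with p copies of a, we have y = a^k with 1 ≤ k ≤ p.
Pump with i = 2: xy^2z = a^{p+k} b^p. For this to lie in L we would need p = p+k, which forces k = 0. But k ≥ 1, so xy^2z ∉ L.
This is a contradiction; hence L is not regular.

a^{p+k} b^p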